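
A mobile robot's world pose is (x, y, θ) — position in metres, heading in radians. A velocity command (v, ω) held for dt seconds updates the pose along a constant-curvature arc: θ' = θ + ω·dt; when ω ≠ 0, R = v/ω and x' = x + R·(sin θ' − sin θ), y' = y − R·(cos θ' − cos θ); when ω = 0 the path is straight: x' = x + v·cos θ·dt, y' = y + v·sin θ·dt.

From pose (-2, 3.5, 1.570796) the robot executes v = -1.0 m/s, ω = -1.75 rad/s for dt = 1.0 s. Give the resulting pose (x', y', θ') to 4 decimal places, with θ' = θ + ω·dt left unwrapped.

θ' = 1.5708 + -1.75·1.0 = -0.1792
R = v/ω = -1.0/-1.75 = 0.5714
x' = -2 + 0.5714·(sin -0.1792 − sin 1.5708) = -2.6733
y' = 3.5 − 0.5714·(cos -0.1792 − cos 1.5708) = 2.9377

(-2.6733, 2.9377, -0.1792)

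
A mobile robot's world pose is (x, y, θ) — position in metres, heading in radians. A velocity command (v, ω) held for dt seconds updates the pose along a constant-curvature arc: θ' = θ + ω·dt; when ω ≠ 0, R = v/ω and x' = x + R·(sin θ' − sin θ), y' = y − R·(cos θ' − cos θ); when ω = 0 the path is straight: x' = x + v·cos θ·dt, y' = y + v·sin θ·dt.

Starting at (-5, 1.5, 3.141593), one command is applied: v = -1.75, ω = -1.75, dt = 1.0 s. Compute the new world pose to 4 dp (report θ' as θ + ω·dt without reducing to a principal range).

(-4.0160, 0.3218, 1.3916)

θ' = 3.1416 + -1.75·1.0 = 1.3916
R = v/ω = -1.75/-1.75 = 1.0000
x' = -5 + 1.0000·(sin 1.3916 − sin 3.1416) = -4.0160
y' = 1.5 − 1.0000·(cos 1.3916 − cos 3.1416) = 0.3218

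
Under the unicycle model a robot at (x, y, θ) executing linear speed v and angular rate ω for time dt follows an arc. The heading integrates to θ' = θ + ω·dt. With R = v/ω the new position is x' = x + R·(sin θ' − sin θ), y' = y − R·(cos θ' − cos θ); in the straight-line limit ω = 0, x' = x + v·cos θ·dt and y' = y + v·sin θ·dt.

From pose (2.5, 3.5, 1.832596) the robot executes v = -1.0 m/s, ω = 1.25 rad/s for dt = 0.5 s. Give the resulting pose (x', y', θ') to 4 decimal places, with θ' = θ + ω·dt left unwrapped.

(2.7672, 3.0870, 2.4576)

θ' = 1.8326 + 1.25·0.5 = 2.4576
R = v/ω = -1.0/1.25 = -0.8000
x' = 2.5 + -0.8000·(sin 2.4576 − sin 1.8326) = 2.7672
y' = 3.5 − -0.8000·(cos 2.4576 − cos 1.8326) = 3.0870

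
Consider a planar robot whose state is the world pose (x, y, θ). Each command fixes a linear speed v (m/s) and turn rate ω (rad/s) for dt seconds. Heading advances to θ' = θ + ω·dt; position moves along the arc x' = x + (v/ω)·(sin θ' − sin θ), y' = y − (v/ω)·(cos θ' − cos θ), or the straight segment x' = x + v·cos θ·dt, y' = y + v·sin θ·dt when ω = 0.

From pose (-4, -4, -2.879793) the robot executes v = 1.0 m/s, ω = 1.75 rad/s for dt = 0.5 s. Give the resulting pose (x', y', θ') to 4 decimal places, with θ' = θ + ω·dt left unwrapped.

(-4.3706, -4.3117, -2.0048)

θ' = -2.8798 + 1.75·0.5 = -2.0048
R = v/ω = 1.0/1.75 = 0.5714
x' = -4 + 0.5714·(sin -2.0048 − sin -2.8798) = -4.3706
y' = -4 − 0.5714·(cos -2.0048 − cos -2.8798) = -4.3117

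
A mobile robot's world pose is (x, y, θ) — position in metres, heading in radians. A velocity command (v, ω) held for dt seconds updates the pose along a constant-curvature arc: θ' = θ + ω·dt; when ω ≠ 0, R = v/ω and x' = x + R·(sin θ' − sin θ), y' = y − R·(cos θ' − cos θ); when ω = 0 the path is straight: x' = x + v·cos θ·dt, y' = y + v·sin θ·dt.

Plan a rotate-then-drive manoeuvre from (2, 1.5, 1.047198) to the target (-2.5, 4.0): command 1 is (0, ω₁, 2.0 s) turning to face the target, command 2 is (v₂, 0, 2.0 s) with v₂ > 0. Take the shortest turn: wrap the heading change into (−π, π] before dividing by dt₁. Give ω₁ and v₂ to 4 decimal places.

ω₁ = 0.7936, v₂ = 2.5739

heading to target = atan2(4−1.5, -2.5−2) = 2.6345
Δθ = wrap(2.6345 − 1.0472) = 1.5873; ω₁ = Δθ/dt₁ = 0.7936
distance = √((-2.5−2)² + (4−1.5)²) = 5.1478; v₂ = distance/dt₂ = 2.5739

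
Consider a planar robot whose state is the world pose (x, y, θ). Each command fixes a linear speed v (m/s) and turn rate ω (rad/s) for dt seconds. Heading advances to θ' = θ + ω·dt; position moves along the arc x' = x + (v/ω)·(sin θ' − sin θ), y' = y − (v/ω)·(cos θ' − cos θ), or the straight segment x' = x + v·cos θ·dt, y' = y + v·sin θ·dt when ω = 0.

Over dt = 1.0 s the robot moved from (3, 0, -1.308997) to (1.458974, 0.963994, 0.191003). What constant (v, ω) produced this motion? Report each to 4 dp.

Δθ = 0.191003 − -1.308997 = 1.500000
ω = Δθ/dt = 1.500000/1.0 = 1.5000
R = Δx/(sin θ' − sin θ) = -1.3333
v = R·ω = -1.3333·1.5000 = -2.0000

v = -2.0000, ω = 1.5000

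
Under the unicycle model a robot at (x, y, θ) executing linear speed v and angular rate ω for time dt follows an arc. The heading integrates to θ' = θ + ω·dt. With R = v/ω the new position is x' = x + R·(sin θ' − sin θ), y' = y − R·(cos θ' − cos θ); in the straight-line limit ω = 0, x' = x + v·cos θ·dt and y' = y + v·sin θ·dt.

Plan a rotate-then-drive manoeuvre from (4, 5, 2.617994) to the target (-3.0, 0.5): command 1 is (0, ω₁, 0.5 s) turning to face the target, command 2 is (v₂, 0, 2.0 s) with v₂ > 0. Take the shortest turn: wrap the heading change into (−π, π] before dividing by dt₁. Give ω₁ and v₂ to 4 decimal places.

ω₁ = 2.1899, v₂ = 4.1608

heading to target = atan2(0.5−5, -3−4) = -2.5703
Δθ = wrap(-2.5703 − 2.6180) = 1.0949; ω₁ = Δθ/dt₁ = 2.1899
distance = √((-3−4)² + (0.5−5)²) = 8.3217; v₂ = distance/dt₂ = 4.1608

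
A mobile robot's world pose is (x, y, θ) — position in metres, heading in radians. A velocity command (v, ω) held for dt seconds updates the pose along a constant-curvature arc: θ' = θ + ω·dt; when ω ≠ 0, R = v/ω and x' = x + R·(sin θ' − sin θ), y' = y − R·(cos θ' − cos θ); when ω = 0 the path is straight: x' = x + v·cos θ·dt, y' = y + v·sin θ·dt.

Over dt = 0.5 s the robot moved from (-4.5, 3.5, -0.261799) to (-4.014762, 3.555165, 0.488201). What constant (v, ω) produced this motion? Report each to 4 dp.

v = 1.0000, ω = 1.5000

Δθ = 0.488201 − -0.261799 = 0.750000
ω = Δθ/dt = 0.750000/0.5 = 1.5000
R = Δx/(sin θ' − sin θ) = 0.6667
v = R·ω = 0.6667·1.5000 = 1.0000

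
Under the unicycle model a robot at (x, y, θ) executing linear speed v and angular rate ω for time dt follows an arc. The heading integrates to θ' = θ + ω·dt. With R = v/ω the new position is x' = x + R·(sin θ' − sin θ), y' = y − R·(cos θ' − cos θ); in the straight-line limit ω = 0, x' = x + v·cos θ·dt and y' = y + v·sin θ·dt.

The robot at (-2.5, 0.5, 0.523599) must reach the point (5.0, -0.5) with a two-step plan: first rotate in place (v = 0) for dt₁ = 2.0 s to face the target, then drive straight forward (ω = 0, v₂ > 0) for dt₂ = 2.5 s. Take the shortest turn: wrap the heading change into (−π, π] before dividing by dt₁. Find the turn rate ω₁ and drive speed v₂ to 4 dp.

ω₁ = -0.3281, v₂ = 3.0265

heading to target = atan2(-0.5−0.5, 5−-2.5) = -0.1326
Δθ = wrap(-0.1326 − 0.5236) = -0.6562; ω₁ = Δθ/dt₁ = -0.3281
distance = √((5−-2.5)² + (-0.5−0.5)²) = 7.5664; v₂ = distance/dt₂ = 3.0265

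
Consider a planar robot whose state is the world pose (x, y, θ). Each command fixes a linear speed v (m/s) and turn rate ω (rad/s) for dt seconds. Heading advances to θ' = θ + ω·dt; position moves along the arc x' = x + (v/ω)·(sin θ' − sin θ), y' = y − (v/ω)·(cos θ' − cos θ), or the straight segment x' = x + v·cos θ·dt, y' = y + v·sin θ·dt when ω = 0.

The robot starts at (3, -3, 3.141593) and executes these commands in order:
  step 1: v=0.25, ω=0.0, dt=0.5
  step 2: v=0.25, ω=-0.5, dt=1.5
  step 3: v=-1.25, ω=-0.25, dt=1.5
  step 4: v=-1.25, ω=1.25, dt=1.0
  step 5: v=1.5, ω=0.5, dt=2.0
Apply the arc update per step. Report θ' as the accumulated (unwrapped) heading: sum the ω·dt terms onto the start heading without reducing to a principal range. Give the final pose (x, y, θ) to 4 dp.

(2.3315, -6.6125, 4.2666)

step 1: θ'=3.1416 (straight) → pose (2.8750, -3.0000, 3.1416)
step 2: θ'=2.3916 (R=-0.5000) → pose (2.5342, -2.8658, 2.3916)
step 3: θ'=2.0166 (R=5.0000) → pose (3.6373, -4.3684, 2.0166)
step 4: θ'=3.2666 (R=-1.0000) → pose (4.6643, -4.9294, 3.2666)
step 5: θ'=4.2666 (R=3.0000) → pose (2.3315, -6.6125, 4.2666)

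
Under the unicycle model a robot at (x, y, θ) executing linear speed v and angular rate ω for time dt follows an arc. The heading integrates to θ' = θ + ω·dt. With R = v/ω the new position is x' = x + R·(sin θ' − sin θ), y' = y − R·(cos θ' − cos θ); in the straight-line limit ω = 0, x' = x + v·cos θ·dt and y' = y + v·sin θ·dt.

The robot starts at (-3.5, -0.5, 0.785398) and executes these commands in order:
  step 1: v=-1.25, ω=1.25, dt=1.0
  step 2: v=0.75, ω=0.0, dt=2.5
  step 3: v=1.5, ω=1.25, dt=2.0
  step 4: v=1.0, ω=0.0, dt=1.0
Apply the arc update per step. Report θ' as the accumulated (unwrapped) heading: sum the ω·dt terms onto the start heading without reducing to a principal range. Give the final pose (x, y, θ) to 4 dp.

(-6.9571, -1.2897, 4.5354)

step 1: θ'=2.0354 (R=-1.0000) → pose (-3.6869, -1.6552, 2.0354)
step 2: θ'=2.0354 (straight) → pose (-4.5270, 0.0211, 2.0354)
step 3: θ'=4.5354 (R=1.2000) → pose (-6.7811, -0.3053, 4.5354)
step 4: θ'=4.5354 (straight) → pose (-6.9571, -1.2897, 4.5354)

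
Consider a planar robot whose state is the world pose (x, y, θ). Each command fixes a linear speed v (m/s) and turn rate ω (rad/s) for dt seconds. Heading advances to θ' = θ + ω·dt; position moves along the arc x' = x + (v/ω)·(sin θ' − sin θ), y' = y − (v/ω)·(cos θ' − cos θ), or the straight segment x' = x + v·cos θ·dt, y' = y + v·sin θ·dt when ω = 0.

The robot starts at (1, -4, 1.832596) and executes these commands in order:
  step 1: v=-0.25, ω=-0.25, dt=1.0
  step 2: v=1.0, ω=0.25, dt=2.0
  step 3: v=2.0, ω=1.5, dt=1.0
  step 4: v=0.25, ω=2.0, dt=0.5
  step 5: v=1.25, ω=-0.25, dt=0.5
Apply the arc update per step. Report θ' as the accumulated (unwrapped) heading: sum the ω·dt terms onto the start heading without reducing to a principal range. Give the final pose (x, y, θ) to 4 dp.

(-1.3998, -2.4924, 4.4576)

step 1: θ'=1.5826 (R=1.0000) → pose (1.0340, -4.2470, 1.5826)
step 2: θ'=2.0826 (R=4.0000) → pose (0.5217, -2.3352, 2.0826)
step 3: θ'=3.5826 (R=1.3333) → pose (-1.2099, -1.7825, 3.5826)
step 4: θ'=4.5826 (R=0.1250) → pose (-1.2805, -1.8793, 4.5826)
step 5: θ'=4.4576 (R=-5.0000) → pose (-1.3998, -2.4924, 4.4576)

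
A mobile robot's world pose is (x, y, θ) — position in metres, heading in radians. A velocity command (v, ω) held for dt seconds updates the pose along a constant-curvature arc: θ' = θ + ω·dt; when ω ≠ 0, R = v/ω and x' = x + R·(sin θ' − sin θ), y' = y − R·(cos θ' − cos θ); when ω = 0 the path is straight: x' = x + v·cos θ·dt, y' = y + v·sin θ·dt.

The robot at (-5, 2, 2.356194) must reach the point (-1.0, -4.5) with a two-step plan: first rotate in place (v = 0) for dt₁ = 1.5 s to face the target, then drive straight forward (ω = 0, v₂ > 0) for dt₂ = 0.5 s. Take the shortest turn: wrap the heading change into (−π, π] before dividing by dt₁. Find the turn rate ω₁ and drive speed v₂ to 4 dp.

ω₁ = 1.9386, v₂ = 15.2643

heading to target = atan2(-4.5−2, -1−-5) = -1.0191
Δθ = wrap(-1.0191 − 2.3562) = 2.9078; ω₁ = Δθ/dt₁ = 1.9386
distance = √((-1−-5)² + (-4.5−2)²) = 7.6322; v₂ = distance/dt₂ = 15.2643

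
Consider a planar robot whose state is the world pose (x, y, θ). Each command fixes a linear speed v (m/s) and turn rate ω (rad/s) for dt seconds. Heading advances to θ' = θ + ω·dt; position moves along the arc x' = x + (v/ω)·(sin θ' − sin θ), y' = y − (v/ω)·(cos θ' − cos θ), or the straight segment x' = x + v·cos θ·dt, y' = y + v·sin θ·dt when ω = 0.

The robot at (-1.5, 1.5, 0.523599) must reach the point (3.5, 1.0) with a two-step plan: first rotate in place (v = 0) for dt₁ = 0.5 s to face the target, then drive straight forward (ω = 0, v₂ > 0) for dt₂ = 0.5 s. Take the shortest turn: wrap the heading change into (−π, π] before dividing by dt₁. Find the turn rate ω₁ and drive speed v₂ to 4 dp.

heading to target = atan2(1−1.5, 3.5−-1.5) = -0.0997
Δθ = wrap(-0.0997 − 0.5236) = -0.6233; ω₁ = Δθ/dt₁ = -1.2465
distance = √((3.5−-1.5)² + (1−1.5)²) = 5.0249; v₂ = distance/dt₂ = 10.0499

ω₁ = -1.2465, v₂ = 10.0499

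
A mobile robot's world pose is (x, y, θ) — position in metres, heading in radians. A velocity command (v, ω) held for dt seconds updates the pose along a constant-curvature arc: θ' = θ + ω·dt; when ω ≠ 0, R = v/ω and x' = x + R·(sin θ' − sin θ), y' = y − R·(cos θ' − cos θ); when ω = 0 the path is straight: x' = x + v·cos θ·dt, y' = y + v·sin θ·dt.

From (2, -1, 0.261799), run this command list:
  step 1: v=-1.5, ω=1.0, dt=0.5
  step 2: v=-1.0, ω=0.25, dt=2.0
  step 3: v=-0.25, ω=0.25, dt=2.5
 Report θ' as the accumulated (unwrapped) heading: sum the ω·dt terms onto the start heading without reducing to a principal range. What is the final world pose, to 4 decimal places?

(0.3054, -3.6563, 1.8868)

step 1: θ'=0.7618 (R=-1.5000) → pose (1.3529, -1.3635, 0.7618)
step 2: θ'=1.2618 (R=-4.0000) → pose (0.3032, -3.0415, 1.2618)
step 3: θ'=1.8868 (R=-1.0000) → pose (0.3054, -3.6563, 1.8868)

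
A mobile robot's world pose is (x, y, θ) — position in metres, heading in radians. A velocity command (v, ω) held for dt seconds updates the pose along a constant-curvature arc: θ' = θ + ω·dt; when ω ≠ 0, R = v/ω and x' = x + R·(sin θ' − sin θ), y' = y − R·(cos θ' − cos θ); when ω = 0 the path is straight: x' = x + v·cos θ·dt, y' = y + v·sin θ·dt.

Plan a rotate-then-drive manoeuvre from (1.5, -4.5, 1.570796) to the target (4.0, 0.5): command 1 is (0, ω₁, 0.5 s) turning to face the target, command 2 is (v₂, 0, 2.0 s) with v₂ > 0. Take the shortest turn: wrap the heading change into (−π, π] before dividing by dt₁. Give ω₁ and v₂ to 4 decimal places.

heading to target = atan2(0.5−-4.5, 4−1.5) = 1.1071
Δθ = wrap(1.1071 − 1.5708) = -0.4636; ω₁ = Δθ/dt₁ = -0.9273
distance = √((4−1.5)² + (0.5−-4.5)²) = 5.5902; v₂ = distance/dt₂ = 2.7951

ω₁ = -0.9273, v₂ = 2.7951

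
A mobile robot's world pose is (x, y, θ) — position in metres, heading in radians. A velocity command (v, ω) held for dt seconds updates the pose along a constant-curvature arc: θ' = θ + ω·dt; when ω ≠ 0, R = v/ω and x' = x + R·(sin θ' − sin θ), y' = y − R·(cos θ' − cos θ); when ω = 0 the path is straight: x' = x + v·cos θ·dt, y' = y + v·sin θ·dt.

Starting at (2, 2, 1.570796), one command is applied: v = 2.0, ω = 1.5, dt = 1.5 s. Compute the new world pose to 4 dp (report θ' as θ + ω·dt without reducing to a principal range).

(-0.1709, 3.0374, 3.8208)

θ' = 1.5708 + 1.5·1.5 = 3.8208
R = v/ω = 2.0/1.5 = 1.3333
x' = 2 + 1.3333·(sin 3.8208 − sin 1.5708) = -0.1709
y' = 2 − 1.3333·(cos 3.8208 − cos 1.5708) = 3.0374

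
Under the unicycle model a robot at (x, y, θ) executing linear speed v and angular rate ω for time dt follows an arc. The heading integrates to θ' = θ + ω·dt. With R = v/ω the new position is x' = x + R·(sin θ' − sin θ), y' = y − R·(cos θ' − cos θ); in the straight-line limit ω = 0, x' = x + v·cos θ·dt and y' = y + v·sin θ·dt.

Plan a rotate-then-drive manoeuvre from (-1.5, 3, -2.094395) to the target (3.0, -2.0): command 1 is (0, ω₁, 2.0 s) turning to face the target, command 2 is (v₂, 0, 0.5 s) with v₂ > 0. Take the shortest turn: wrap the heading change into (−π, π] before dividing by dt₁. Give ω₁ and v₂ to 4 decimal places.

ω₁ = 0.6282, v₂ = 13.4536

heading to target = atan2(-2−3, 3−-1.5) = -0.8380
Δθ = wrap(-0.8380 − -2.0944) = 1.2564; ω₁ = Δθ/dt₁ = 0.6282
distance = √((3−-1.5)² + (-2−3)²) = 6.7268; v₂ = distance/dt₂ = 13.4536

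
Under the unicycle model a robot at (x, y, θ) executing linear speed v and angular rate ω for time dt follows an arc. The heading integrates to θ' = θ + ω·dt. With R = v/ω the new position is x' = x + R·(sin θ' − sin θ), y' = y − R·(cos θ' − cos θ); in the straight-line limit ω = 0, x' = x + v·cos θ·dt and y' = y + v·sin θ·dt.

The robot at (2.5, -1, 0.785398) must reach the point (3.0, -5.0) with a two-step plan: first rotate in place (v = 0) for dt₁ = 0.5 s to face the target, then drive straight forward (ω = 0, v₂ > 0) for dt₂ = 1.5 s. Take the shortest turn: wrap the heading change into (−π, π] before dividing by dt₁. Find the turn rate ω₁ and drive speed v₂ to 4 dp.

ω₁ = -4.4637, v₂ = 2.6874

heading to target = atan2(-5−-1, 3−2.5) = -1.4464
Δθ = wrap(-1.4464 − 0.7854) = -2.2318; ω₁ = Δθ/dt₁ = -4.4637
distance = √((3−2.5)² + (-5−-1)²) = 4.0311; v₂ = distance/dt₂ = 2.6874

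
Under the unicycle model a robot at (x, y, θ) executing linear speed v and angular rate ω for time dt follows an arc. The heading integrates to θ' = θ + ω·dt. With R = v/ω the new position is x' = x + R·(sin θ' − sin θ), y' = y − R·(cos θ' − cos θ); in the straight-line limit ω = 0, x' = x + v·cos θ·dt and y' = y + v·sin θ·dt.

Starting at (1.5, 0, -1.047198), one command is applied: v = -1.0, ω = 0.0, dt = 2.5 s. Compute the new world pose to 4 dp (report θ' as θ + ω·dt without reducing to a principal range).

θ' = -1.0472 + 0.0·2.5 = -1.0472
ω = 0 → straight: x' = 1.5 + -1.0·cos(-1.0472)·2.5 = 0.2500
y' = 0 + -1.0·sin(-1.0472)·2.5 = 2.1651

(0.2500, 2.1651, -1.0472)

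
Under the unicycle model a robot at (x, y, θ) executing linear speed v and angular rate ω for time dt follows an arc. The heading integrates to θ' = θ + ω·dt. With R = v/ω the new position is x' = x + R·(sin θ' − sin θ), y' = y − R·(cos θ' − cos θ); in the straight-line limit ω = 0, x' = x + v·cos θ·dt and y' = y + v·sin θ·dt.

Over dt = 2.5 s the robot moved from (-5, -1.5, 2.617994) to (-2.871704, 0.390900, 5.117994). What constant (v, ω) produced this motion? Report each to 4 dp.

Δθ = 5.117994 − 2.617994 = 2.500000
ω = Δθ/dt = 2.500000/2.5 = 1.0000
R = Δx/(sin θ' − sin θ) = -1.5000
v = R·ω = -1.5000·1.0000 = -1.5000

v = -1.5000, ω = 1.0000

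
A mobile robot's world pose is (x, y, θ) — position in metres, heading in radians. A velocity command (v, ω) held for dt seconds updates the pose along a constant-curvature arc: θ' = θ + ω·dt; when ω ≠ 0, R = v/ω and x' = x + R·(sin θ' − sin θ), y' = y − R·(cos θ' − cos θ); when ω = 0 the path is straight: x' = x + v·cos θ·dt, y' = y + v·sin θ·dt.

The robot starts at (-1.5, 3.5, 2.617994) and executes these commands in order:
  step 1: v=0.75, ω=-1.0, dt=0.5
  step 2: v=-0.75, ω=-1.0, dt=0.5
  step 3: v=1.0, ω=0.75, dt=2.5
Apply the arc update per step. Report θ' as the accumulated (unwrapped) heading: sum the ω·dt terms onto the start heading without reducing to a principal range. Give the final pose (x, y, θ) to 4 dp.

step 1: θ'=2.1180 (R=-0.7500) → pose (-1.7655, 3.7593, 2.1180)
step 2: θ'=1.6180 (R=0.7500) → pose (-1.6568, 3.4045, 1.6180)
step 3: θ'=3.4930 (R=1.3333) → pose (-3.4476, 4.5934, 3.4930)

(-3.4476, 4.5934, 3.4930)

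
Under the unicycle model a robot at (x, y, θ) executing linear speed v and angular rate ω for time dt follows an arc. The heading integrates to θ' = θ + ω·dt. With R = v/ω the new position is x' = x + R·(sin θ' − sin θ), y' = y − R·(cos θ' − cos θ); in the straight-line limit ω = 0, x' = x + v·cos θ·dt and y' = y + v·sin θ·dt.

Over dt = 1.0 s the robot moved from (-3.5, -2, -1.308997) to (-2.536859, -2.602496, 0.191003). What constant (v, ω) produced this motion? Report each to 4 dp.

v = 1.2500, ω = 1.5000

Δθ = 0.191003 − -1.308997 = 1.500000
ω = Δθ/dt = 1.500000/1.0 = 1.5000
R = Δx/(sin θ' − sin θ) = 0.8333
v = R·ω = 0.8333·1.5000 = 1.2500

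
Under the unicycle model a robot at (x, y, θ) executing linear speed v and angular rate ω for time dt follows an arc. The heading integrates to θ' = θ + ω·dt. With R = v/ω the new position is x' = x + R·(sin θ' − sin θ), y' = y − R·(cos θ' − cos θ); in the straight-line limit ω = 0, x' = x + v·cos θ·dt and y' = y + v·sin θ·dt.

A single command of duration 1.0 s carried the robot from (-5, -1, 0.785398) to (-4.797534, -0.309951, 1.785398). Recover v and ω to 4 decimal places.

v = 0.7500, ω = 1.0000

Δθ = 1.785398 − 0.785398 = 1.000000
ω = Δθ/dt = 1.000000/1.0 = 1.0000
R = −Δy/(cos θ' − cos θ) = 0.7500
v = R·ω = 0.7500·1.0000 = 0.7500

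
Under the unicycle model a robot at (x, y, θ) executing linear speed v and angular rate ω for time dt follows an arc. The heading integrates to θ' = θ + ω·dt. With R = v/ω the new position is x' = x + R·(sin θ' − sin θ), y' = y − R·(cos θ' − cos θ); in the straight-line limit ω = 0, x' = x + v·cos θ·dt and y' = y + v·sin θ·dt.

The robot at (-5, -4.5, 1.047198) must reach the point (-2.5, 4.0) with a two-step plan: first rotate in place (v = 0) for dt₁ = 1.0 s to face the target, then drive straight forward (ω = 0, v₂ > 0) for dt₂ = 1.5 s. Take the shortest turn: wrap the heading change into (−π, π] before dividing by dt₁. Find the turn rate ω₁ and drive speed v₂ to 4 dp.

heading to target = atan2(4−-4.5, -2.5−-5) = 1.2847
Δθ = wrap(1.2847 − 1.0472) = 0.2375; ω₁ = Δθ/dt₁ = 0.2375
distance = √((-2.5−-5)² + (4−-4.5)²) = 8.8600; v₂ = distance/dt₂ = 5.9067

ω₁ = 0.2375, v₂ = 5.9067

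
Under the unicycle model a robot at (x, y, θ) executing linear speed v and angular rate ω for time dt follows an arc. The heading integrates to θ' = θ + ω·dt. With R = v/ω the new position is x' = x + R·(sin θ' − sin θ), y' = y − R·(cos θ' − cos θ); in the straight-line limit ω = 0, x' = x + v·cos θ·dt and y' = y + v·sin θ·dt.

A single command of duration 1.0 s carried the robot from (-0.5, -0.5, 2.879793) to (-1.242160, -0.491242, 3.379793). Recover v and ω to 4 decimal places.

v = 0.7500, ω = 0.5000

Δθ = 3.379793 − 2.879793 = 0.500000
ω = Δθ/dt = 0.500000/1.0 = 0.5000
R = Δx/(sin θ' − sin θ) = 1.5000
v = R·ω = 1.5000·0.5000 = 0.7500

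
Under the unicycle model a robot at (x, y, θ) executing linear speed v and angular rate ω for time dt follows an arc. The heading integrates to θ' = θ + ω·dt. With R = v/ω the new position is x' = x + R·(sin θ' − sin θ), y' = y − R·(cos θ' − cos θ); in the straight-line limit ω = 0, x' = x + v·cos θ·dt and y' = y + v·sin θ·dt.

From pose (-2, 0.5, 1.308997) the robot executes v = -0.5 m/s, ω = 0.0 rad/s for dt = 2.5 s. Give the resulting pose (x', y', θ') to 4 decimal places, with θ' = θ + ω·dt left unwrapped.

(-2.3235, -0.7074, 1.3090)

θ' = 1.3090 + 0.0·2.5 = 1.3090
ω = 0 → straight: x' = -2 + -0.5·cos(1.3090)·2.5 = -2.3235
y' = 0.5 + -0.5·sin(1.3090)·2.5 = -0.7074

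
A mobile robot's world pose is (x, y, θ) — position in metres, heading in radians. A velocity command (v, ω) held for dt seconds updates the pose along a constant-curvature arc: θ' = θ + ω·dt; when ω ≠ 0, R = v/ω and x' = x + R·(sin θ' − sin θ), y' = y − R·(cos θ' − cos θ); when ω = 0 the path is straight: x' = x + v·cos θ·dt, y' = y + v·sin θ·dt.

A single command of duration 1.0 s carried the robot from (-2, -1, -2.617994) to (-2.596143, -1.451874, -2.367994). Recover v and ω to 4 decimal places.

Δθ = -2.367994 − -2.617994 = 0.250000
ω = Δθ/dt = 0.250000/1.0 = 0.2500
R = Δx/(sin θ' − sin θ) = 3.0000
v = R·ω = 3.0000·0.2500 = 0.7500

v = 0.7500, ω = 0.2500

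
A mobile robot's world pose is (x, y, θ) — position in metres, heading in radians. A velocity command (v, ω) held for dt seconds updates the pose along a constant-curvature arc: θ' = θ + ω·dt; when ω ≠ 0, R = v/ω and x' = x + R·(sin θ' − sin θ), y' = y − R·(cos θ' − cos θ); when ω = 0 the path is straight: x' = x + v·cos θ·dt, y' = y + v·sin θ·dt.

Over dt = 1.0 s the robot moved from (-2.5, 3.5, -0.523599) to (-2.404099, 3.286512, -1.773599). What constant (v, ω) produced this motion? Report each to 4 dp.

Δθ = -1.773599 − -0.523599 = -1.250000
ω = Δθ/dt = -1.250000/1.0 = -1.2500
R = −Δy/(cos θ' − cos θ) = -0.2000
v = R·ω = -0.2000·-1.2500 = 0.2500

v = 0.2500, ω = -1.2500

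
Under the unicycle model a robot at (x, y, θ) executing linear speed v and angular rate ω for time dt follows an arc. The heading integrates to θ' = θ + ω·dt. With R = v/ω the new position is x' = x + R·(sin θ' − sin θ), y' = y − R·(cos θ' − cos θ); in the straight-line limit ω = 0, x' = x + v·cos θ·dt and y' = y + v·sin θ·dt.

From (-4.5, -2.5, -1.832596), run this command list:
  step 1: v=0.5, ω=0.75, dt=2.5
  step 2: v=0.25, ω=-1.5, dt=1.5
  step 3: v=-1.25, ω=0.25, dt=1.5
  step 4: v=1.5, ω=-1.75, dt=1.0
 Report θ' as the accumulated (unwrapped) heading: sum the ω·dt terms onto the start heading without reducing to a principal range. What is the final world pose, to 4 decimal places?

(-4.0709, -2.4785, -3.5826)

step 1: θ'=0.0424 (R=0.6667) → pose (-3.8278, -3.3386, 0.0424)
step 2: θ'=-2.2076 (R=-0.1667) → pose (-3.6867, -3.6042, -2.2076)
step 3: θ'=-1.8326 (R=-5.0000) → pose (-2.8771, -1.9252, -1.8326)
step 4: θ'=-3.5826 (R=-0.8571) → pose (-4.0709, -2.4785, -3.5826)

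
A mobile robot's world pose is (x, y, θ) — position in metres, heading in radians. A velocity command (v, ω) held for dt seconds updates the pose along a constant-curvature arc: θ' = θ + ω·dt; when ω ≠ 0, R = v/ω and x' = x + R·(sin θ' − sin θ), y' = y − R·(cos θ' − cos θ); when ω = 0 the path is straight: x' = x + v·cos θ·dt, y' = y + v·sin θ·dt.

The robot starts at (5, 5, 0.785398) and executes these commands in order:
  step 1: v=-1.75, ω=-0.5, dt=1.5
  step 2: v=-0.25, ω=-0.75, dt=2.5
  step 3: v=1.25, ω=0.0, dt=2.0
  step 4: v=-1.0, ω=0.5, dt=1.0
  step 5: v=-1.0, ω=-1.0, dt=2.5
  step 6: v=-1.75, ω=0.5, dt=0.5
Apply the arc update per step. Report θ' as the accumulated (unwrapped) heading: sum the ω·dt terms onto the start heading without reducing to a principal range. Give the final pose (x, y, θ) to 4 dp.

(4.0199, 3.5000, -3.5896)

step 1: θ'=0.0354 (R=3.5000) → pose (2.6490, 3.9771, 0.0354)
step 2: θ'=-1.8396 (R=0.3333) → pose (2.3158, 4.3987, -1.8396)
step 3: θ'=-1.8396 (straight) → pose (1.6519, 1.9885, -1.8396)
step 4: θ'=-1.3396 (R=-2.0000) → pose (1.6705, 2.9779, -1.3396)
step 5: θ'=-3.8396 (R=1.0000) → pose (3.2866, 3.9732, -3.8396)
step 6: θ'=-3.5896 (R=-3.5000) → pose (4.0199, 3.5000, -3.5896)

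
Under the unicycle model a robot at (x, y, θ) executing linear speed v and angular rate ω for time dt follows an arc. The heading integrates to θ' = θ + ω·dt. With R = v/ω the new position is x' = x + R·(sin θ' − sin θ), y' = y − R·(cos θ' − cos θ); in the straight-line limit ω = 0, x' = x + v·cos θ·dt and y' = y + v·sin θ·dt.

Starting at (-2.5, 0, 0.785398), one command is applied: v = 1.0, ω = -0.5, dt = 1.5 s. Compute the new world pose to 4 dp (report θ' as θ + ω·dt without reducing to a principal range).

(-1.1566, 0.5845, 0.0354)

θ' = 0.7854 + -0.5·1.5 = 0.0354
R = v/ω = 1.0/-0.5 = -2.0000
x' = -2.5 + -2.0000·(sin 0.0354 − sin 0.7854) = -1.1566
y' = 0 − -2.0000·(cos 0.0354 − cos 0.7854) = 0.5845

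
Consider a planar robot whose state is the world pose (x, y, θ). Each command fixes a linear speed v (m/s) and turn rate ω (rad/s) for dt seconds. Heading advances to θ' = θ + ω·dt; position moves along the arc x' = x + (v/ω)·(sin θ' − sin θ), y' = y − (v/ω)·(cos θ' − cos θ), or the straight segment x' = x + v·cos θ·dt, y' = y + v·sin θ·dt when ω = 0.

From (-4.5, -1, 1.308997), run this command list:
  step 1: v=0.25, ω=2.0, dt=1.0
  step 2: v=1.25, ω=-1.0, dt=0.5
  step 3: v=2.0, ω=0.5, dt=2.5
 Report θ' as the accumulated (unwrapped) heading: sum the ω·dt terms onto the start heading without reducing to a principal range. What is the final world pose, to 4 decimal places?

step 1: θ'=3.3090 (R=0.1250) → pose (-4.6416, -0.8444, 3.3090)
step 2: θ'=2.8090 (R=-1.2500) → pose (-5.2580, -0.7934, 2.8090)
step 3: θ'=4.0590 (R=4.0000) → pose (-9.7401, -2.1426, 4.0590)

(-9.7401, -2.1426, 4.0590)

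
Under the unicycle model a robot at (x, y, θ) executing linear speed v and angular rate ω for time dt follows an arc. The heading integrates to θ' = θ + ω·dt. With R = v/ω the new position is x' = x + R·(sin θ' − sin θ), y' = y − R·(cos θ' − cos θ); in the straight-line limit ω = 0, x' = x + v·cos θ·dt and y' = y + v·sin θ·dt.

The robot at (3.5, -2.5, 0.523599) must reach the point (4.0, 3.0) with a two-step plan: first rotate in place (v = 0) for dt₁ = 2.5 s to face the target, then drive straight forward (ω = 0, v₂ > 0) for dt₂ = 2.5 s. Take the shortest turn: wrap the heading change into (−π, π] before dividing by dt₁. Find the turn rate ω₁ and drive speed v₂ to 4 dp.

ω₁ = 0.3826, v₂ = 2.2091

heading to target = atan2(3−-2.5, 4−3.5) = 1.4801
Δθ = wrap(1.4801 − 0.5236) = 0.9565; ω₁ = Δθ/dt₁ = 0.3826
distance = √((4−3.5)² + (3−-2.5)²) = 5.5227; v₂ = distance/dt₂ = 2.2091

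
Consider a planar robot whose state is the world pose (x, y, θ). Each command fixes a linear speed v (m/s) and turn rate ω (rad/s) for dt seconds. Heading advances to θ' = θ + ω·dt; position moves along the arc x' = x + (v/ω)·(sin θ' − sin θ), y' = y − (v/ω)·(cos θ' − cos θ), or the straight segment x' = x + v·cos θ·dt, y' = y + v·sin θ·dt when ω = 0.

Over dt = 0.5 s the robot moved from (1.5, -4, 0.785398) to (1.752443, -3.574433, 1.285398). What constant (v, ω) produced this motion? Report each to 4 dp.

Δθ = 1.285398 − 0.785398 = 0.500000
ω = Δθ/dt = 0.500000/0.5 = 1.0000
R = −Δy/(cos θ' − cos θ) = 1.0000
v = R·ω = 1.0000·1.0000 = 1.0000

v = 1.0000, ω = 1.0000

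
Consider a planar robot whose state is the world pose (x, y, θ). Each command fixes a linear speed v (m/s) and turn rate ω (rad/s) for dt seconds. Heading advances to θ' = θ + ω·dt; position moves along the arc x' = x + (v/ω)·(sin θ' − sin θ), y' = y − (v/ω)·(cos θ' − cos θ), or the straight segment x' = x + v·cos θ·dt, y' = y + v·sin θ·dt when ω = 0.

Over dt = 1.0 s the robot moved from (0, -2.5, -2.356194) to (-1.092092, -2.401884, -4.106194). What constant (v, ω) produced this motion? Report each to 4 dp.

Δθ = -4.106194 − -2.356194 = -1.750000
ω = Δθ/dt = -1.750000/1.0 = -1.7500
R = Δx/(sin θ' − sin θ) = -0.7143
v = R·ω = -0.7143·-1.7500 = 1.2500

v = 1.2500, ω = -1.7500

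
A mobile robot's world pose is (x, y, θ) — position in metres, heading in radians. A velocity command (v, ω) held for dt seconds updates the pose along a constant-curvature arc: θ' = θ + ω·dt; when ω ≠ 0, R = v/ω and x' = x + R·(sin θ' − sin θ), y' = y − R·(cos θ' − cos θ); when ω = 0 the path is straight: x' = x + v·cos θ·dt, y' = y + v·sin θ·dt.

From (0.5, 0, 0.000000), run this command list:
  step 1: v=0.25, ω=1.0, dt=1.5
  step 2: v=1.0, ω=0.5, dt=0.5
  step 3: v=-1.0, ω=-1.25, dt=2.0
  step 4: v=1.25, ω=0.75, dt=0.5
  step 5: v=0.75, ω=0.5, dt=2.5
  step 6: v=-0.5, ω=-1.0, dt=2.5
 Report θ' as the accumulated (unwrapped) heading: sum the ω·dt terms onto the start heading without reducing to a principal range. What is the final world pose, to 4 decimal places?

step 1: θ'=1.5000 (R=0.2500) → pose (0.7494, 0.2323, 1.5000)
step 2: θ'=1.7500 (R=2.0000) → pose (0.7224, 0.7303, 1.7500)
step 3: θ'=-0.7500 (R=0.8000) → pose (-0.6101, 0.0023, -0.7500)
step 4: θ'=-0.3750 (R=1.6667) → pose (-0.0845, -0.3290, -0.3750)
step 5: θ'=0.8750 (R=1.5000) → pose (1.6162, 0.1052, 0.8750)
step 6: θ'=-1.6250 (R=0.5000) → pose (0.7332, 0.4528, -1.6250)

(0.7332, 0.4528, -1.6250)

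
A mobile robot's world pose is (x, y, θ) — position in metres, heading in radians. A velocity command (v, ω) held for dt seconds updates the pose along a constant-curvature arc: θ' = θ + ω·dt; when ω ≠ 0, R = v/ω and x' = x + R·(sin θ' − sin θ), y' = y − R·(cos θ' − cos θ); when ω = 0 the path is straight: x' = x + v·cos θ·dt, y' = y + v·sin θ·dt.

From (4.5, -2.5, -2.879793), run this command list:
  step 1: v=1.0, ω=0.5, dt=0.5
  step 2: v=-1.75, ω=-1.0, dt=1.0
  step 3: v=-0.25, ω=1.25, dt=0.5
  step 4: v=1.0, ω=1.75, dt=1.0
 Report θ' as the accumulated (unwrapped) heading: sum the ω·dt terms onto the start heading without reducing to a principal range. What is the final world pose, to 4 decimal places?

step 1: θ'=-2.6298 (R=2.0000) → pose (4.0381, -2.6881, -2.6298)
step 2: θ'=-3.6298 (R=1.7500) → pose (5.7160, -2.6683, -3.6298)
step 3: θ'=-3.0048 (R=-0.2000) → pose (5.8371, -2.6898, -3.0048)
step 4: θ'=-1.2548 (R=0.5714) → pose (5.3719, -3.4335, -1.2548)

(5.3719, -3.4335, -1.2548)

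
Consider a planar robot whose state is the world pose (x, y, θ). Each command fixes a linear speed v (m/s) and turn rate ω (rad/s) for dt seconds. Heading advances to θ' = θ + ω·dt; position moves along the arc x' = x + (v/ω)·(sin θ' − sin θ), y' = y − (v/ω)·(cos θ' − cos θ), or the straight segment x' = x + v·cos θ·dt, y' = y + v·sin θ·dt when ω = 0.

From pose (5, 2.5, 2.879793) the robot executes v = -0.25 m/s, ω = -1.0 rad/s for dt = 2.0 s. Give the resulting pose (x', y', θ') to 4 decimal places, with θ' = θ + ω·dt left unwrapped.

(5.1279, 2.0992, 0.8798)

θ' = 2.8798 + -1.0·2.0 = 0.8798
R = v/ω = -0.25/-1.0 = 0.2500
x' = 5 + 0.2500·(sin 0.8798 − sin 2.8798) = 5.1279
y' = 2.5 − 0.2500·(cos 0.8798 − cos 2.8798) = 2.0992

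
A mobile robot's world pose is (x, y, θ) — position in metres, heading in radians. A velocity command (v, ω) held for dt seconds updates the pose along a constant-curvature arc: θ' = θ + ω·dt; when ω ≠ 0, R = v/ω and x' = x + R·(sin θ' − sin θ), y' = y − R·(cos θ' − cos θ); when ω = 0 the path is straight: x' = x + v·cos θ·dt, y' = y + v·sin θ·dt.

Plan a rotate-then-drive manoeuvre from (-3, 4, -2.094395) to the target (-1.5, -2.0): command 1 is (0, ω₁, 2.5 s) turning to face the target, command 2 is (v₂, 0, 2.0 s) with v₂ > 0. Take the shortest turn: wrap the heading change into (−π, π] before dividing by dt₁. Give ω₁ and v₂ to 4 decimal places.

heading to target = atan2(-2−4, -1.5−-3) = -1.3258
Δθ = wrap(-1.3258 − -2.0944) = 0.7686; ω₁ = Δθ/dt₁ = 0.3074
distance = √((-1.5−-3)² + (-2−4)²) = 6.1847; v₂ = distance/dt₂ = 3.0923

ω₁ = 0.3074, v₂ = 3.0923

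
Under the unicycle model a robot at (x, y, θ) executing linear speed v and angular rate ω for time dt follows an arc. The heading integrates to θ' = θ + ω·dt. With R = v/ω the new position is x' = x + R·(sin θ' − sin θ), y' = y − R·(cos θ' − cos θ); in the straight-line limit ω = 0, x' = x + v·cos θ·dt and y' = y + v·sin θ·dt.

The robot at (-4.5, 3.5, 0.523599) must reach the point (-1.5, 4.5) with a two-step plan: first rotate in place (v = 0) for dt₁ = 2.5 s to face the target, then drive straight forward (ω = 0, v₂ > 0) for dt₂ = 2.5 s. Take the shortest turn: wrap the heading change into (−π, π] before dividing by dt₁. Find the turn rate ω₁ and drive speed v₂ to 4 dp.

ω₁ = -0.0807, v₂ = 1.2649

heading to target = atan2(4.5−3.5, -1.5−-4.5) = 0.3218
Δθ = wrap(0.3218 − 0.5236) = -0.2018; ω₁ = Δθ/dt₁ = -0.0807
distance = √((-1.5−-4.5)² + (4.5−3.5)²) = 3.1623; v₂ = distance/dt₂ = 1.2649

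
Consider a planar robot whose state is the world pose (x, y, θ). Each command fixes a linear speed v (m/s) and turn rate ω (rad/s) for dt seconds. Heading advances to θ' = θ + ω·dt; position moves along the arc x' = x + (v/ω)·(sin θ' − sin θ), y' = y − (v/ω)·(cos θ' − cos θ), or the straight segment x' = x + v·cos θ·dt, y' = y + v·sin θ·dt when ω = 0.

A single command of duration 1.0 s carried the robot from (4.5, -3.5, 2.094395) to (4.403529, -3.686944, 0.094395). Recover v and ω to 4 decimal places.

Δθ = 0.094395 − 2.094395 = -2.000000
ω = Δθ/dt = -2.000000/1.0 = -2.0000
R = −Δy/(cos θ' − cos θ) = 0.1250
v = R·ω = 0.1250·-2.0000 = -0.2500

v = -0.2500, ω = -2.0000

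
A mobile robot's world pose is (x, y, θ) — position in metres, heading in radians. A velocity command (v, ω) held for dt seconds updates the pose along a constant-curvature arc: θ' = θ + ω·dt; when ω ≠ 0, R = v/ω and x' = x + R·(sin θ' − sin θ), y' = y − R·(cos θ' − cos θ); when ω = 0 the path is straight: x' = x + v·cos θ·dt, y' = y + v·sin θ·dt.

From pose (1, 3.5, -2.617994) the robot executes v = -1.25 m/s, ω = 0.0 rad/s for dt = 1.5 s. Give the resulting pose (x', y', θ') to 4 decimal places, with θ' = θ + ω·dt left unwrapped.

θ' = -2.6180 + 0.0·1.5 = -2.6180
ω = 0 → straight: x' = 1 + -1.25·cos(-2.6180)·1.5 = 2.6238
y' = 3.5 + -1.25·sin(-2.6180)·1.5 = 4.4375

(2.6238, 4.4375, -2.6180)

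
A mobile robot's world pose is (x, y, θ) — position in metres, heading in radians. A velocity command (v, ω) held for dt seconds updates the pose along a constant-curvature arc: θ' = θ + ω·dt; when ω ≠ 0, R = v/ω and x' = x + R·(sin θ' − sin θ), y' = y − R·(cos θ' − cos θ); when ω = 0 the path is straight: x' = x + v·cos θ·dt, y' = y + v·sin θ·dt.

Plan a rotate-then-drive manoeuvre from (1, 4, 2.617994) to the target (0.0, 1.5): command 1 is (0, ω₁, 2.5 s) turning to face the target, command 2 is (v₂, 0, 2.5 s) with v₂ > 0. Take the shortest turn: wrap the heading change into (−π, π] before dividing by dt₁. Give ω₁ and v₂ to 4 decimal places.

heading to target = atan2(1.5−4, 0−1) = -1.9513
Δθ = wrap(-1.9513 − 2.6180) = 1.7139; ω₁ = Δθ/dt₁ = 0.6856
distance = √((0−1)² + (1.5−4)²) = 2.6926; v₂ = distance/dt₂ = 1.0770

ω₁ = 0.6856, v₂ = 1.0770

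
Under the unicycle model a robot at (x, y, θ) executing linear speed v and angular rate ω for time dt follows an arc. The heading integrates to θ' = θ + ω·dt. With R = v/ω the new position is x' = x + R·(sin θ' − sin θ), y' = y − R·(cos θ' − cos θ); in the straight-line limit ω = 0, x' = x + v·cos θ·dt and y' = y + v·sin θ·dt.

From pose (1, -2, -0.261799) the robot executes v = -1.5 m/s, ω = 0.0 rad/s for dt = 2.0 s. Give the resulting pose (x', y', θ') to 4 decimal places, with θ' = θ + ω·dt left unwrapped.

(-1.8978, -1.2235, -0.2618)

θ' = -0.2618 + 0.0·2.0 = -0.2618
ω = 0 → straight: x' = 1 + -1.5·cos(-0.2618)·2.0 = -1.8978
y' = -2 + -1.5·sin(-0.2618)·2.0 = -1.2235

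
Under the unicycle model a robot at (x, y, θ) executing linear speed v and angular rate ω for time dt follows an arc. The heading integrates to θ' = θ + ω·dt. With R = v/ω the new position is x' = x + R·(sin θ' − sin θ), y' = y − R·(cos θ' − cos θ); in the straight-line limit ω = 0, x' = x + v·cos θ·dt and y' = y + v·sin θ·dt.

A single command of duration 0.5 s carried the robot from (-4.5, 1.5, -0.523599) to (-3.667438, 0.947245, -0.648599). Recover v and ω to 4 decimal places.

v = 2.0000, ω = -0.2500

Δθ = -0.648599 − -0.523599 = -0.125000
ω = Δθ/dt = -0.125000/0.5 = -0.2500
R = Δx/(sin θ' − sin θ) = -8.0000
v = R·ω = -8.0000·-0.2500 = 2.0000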